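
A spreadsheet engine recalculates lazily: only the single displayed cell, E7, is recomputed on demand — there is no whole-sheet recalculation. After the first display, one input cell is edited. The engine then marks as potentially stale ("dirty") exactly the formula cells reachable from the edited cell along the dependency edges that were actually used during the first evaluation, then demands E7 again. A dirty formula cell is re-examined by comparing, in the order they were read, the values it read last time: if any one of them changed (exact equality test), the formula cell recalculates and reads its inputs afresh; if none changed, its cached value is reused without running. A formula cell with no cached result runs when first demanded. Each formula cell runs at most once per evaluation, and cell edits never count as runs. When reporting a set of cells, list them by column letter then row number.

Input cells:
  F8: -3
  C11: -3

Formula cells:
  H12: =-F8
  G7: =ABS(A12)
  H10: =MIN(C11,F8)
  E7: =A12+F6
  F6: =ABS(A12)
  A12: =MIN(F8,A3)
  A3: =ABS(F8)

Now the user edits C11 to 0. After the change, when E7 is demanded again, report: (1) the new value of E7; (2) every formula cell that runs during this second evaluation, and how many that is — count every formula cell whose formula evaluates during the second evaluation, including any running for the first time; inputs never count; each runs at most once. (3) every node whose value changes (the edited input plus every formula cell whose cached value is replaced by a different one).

New value of E7: 0.
Formula cells that run: none — 0 in total.
Values that change: C11.
Key observation: C11 is never demanded by the output, so the edit triggers no recomputation at all.

First evaluation (everything demanded from the output):
  A3 = ABS(-3) = 3
  A12 = MIN(-3, 3) = -3
  F6 = ABS(-3) = 3
  E7 = -3 + 3 = 0

Propagation after the edit:
  C11 feeds no computation that the output demands — nothing is marked dirty and nothing runs.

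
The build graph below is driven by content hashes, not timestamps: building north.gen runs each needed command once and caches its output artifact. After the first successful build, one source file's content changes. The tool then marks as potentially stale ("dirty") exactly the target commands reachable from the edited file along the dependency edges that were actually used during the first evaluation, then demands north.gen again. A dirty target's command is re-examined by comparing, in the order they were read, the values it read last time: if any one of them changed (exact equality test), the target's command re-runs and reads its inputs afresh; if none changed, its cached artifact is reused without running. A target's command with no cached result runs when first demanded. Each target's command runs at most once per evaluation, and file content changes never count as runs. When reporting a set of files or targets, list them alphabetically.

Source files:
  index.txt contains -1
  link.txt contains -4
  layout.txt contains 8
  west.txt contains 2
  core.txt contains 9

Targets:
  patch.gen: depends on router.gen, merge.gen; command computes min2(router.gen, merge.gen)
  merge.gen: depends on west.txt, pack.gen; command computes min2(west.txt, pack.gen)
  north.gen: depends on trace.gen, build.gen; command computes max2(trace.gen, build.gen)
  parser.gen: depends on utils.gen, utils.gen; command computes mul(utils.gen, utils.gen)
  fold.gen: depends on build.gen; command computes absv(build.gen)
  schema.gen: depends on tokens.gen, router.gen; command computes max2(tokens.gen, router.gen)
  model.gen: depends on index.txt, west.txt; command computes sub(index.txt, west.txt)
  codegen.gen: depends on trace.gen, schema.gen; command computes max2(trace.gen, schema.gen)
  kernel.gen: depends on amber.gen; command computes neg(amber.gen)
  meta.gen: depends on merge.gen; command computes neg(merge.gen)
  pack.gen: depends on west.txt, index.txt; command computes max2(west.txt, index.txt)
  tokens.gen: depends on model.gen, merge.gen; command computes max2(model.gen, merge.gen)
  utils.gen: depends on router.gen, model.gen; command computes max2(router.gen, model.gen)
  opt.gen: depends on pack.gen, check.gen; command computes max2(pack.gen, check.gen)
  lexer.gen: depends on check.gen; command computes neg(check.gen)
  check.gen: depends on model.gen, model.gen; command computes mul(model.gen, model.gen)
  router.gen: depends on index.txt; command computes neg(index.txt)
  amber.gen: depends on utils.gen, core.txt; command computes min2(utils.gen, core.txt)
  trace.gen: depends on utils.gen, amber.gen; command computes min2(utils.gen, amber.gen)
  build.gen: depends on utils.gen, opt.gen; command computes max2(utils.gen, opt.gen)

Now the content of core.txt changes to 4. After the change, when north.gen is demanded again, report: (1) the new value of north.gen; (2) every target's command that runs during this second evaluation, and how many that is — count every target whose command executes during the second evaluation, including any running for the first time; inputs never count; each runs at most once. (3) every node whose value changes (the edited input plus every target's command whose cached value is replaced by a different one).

north.gen now evaluates to 9.
Run set: amber.gen (1 run).
Changed values: core.txt.
The important point: amber.gen recomputes to an identical value, and the output ends up unchanged.

Initial pass — values computed on the first demand:
  model.gen = sub(-1, 2) = -3
  check.gen = mul(-3, -3) = 9
  pack.gen = max2(2, -1) = 2
  opt.gen = max2(2, 9) = 9
  router.gen = neg(-1) = 1
  utils.gen = max2(1, -3) = 1
  amber.gen = min2(1, 9) = 1
  build.gen = max2(1, 9) = 9
  trace.gen = min2(1, 1) = 1
  north.gen = max2(1, 9) = 9

Second demand — change propagation:
  amber.gen: re-runs because core.txt 9->4; new result 1 (unchanged).
  trace.gen: re-examined; everything it read last time is the same (utils.gen unchanged, amber.gen unchanged) — cache 1 kept, no run.
  north.gen: re-examined; everything it read last time is the same (trace.gen unchanged, build.gen unchanged) — cache 9 kept, no run.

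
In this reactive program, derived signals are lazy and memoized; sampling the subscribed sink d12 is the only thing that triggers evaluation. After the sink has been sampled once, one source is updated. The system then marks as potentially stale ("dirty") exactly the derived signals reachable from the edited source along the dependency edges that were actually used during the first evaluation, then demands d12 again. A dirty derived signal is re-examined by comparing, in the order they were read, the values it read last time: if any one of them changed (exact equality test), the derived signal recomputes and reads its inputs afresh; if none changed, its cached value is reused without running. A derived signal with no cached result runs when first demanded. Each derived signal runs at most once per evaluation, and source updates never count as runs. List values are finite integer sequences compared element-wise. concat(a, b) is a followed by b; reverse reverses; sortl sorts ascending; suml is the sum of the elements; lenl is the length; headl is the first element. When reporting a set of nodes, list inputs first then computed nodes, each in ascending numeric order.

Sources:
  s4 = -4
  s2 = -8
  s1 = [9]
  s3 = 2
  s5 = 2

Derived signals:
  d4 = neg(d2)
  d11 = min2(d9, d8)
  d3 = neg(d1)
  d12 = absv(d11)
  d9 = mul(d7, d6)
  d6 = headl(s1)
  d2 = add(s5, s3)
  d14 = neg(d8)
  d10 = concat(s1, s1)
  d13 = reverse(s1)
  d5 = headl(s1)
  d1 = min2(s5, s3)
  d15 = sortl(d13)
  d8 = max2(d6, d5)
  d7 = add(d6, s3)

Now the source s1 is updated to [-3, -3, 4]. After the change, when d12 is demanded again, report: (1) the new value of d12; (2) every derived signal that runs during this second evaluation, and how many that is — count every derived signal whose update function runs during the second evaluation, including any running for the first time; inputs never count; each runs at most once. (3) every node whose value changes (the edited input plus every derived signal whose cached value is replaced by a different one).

First demand of the output computes:
  d5 = headl([9]) = 9
  d6 = headl([9]) = 9
  d7 = add(9, 2) = 11
  d8 = max2(9, 9) = 9
  d9 = mul(11, 9) = 99
  d11 = min2(99, 9) = 9
  d12 = absv(9) = 9

After the edit, cleaning proceeds:
  d5: a read changed (s1 [9]->[-3, -3, 4]) — executes, giving -3.
  d6: a read changed (s1 [9]->[-3, -3, 4]) — executes, giving -3.
  d7: a read changed (d6 9->-3) — executes, giving -1.
  d8: a read changed (d6 9->-3; d5 9->-3) — executes, giving -3.
  d9: a read changed (d7 11->-1; d6 9->-3) — executes, giving 3.
  d11: a read changed (d9 99->3; d8 9->-3) — executes, giving -3.
  d12: a read changed (d11 9->-3) — executes, giving 3.

Demanding d12 again yields 3.
7 derived signals run: d5, d6, d7, d8, d9, d11, d12.
The nodes whose values change: s1, d5, d6, d7, d8, d9, d11, d12.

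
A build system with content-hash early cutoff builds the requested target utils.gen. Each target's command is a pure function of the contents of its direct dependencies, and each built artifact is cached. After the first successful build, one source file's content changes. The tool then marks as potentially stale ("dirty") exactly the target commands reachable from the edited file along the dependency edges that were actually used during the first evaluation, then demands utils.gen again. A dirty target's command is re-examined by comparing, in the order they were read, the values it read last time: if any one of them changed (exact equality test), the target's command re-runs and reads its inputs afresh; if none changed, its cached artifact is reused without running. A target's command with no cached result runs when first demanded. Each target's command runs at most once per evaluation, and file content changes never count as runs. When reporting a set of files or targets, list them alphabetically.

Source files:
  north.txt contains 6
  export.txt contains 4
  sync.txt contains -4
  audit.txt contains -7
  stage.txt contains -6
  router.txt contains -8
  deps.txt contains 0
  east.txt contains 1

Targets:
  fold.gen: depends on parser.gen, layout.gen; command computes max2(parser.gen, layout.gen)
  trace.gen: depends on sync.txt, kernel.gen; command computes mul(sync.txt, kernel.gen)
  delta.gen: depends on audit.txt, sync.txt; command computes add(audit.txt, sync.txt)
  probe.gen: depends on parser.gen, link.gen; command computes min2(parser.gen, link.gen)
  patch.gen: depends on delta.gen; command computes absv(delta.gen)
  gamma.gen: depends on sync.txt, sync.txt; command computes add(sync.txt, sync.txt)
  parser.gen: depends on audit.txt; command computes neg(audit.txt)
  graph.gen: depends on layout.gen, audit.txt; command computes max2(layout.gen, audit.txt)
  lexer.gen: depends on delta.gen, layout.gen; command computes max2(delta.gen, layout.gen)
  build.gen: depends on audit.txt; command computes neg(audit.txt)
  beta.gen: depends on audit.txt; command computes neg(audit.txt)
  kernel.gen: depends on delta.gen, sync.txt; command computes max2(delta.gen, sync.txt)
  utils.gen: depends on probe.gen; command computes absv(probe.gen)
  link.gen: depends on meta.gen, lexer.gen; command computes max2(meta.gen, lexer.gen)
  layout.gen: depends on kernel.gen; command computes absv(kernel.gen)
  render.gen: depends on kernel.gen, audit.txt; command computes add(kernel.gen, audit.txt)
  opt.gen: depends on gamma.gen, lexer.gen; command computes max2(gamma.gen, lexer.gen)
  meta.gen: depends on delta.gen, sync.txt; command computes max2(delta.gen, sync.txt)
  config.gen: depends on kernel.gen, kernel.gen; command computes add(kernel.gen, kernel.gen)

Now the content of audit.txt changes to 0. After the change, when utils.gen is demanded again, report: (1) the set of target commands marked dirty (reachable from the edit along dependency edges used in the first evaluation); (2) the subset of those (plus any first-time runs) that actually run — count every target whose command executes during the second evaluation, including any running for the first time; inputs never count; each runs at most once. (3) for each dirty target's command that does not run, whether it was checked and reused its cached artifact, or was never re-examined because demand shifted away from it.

Marked dirty: delta.gen, kernel.gen, layout.gen, lexer.gen, link.gen, meta.gen, parser.gen, probe.gen, utils.gen.
Target commands that run: delta.gen, kernel.gen, lexer.gen, meta.gen, parser.gen, probe.gen, utils.gen — 7 in total.
Checked but reused from cache: layout.gen, link.gen.
Key observation: the cutoff stops propagation at layout.gen — its inputs' values are unchanged, so it reuses its cache.

First evaluation (everything demanded from the output):
  delta.gen = add(-7, -4) = -11
  kernel.gen = max2(-11, -4) = -4
  layout.gen = absv(-4) = 4
  lexer.gen = max2(-11, 4) = 4
  meta.gen = max2(-11, -4) = -4
  link.gen = max2(-4, 4) = 4
  parser.gen = neg(-7) = 7
  probe.gen = min2(7, 4) = 4
  utils.gen = absv(4) = 4

Propagation after the edit:
  delta.gen: runs — audit.txt -7->0; result -4.
  kernel.gen: runs — delta.gen -11->-4; result -4 (same value as before).
  layout.gen: checked — values it read are unchanged (kernel.gen unchanged); reused cached 4 without running.
  lexer.gen: runs — delta.gen -11->-4; result 4 (same value as before).
  meta.gen: runs — delta.gen -11->-4; result -4 (same value as before).
  link.gen: checked — values it read are unchanged (meta.gen unchanged, lexer.gen unchanged); reused cached 4 without running.
  parser.gen: runs — audit.txt -7->0; result 0.
  probe.gen: runs — parser.gen 7->0; result 0.
  utils.gen: runs — probe.gen 4->0; result 0.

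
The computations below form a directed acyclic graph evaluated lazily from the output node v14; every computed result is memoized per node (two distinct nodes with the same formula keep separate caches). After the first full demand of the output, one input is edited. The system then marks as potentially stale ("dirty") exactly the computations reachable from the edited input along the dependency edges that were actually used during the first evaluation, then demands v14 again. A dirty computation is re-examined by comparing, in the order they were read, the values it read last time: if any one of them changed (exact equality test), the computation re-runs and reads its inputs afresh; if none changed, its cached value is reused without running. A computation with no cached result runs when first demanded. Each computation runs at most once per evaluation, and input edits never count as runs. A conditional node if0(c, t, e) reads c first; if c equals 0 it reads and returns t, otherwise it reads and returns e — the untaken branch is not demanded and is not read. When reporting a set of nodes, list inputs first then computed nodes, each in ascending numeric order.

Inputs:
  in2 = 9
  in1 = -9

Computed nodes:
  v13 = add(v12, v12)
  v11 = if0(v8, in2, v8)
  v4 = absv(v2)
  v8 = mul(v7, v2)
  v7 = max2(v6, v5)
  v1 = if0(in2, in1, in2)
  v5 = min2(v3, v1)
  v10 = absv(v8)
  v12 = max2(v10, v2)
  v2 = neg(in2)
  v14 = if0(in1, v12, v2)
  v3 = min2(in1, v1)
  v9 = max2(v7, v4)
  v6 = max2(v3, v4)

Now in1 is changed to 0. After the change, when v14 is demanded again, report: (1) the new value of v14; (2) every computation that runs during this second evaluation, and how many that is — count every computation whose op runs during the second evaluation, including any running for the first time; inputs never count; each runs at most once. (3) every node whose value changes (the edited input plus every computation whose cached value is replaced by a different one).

First demand of the output computes:
  v2 = neg(9) = -9
  v14 = if0(in1=-9 -> else branch v2) = -9

After the edit, cleaning proceeds:
  v1: had never run; runs now, result 9.
  v3: had never run; runs now, result 0.
  v4: had never run; runs now, result 9.
  v5: had never run; runs now, result 0.
  v6: had never run; runs now, result 9.
  v7: had never run; runs now, result 9.
  v8: had never run; runs now, result -81.
  v10: had never run; runs now, result 81.
  v12: had never run; runs now, result 81.
  v14: a read changed (in1 -9->0) — executes, giving 81.

Note the branch switch — v1, v3, v4, v5, v6, v7, v8, v10, v12 had no cache and run now for the first time.

Demanding v14 again yields 81.
10 computations run: v1, v3, v4, v5, v6, v7, v8, v10, v12, v14.
The nodes whose values change: in1, v14.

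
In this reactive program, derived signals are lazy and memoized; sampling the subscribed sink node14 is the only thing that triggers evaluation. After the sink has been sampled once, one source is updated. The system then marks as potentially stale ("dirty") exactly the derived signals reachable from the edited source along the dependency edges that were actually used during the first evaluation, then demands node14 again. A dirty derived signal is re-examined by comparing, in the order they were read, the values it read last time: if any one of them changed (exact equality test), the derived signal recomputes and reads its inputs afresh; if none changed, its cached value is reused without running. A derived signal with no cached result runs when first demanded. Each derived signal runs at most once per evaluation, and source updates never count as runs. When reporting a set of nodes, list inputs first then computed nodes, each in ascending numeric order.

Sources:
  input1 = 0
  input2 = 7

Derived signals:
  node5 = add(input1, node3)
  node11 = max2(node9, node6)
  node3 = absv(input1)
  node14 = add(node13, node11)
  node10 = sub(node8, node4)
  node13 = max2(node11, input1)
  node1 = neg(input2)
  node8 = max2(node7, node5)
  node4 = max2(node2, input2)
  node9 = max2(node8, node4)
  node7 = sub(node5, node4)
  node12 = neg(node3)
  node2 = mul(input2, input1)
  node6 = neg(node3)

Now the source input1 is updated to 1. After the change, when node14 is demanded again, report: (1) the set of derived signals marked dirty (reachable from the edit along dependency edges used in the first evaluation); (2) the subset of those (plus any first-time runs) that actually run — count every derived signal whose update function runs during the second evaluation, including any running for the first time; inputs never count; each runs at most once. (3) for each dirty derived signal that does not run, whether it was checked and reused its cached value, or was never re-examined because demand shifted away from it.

The edit dirties: node2, node3, node4, node5, node6, node7, node8, node9, node11, node13, node14.
10 derived signals run: node2, node3, node4, node5, node6, node7, node8, node9, node11, node13.
Cache hits after checking: node14.
Note where the cutoff bites: node14 is checked, finds nothing changed, and keeps its cache.

First demand of the output computes:
  node2 = mul(7, 0) = 0
  node3 = absv(0) = 0
  node4 = max2(0, 7) = 7
  node5 = add(0, 0) = 0
  node6 = neg(0) = 0
  node7 = sub(0, 7) = -7
  node8 = max2(-7, 0) = 0
  node9 = max2(0, 7) = 7
  node11 = max2(7, 0) = 7
  node13 = max2(7, 0) = 7
  node14 = add(7, 7) = 14

After the edit, cleaning proceeds:
  node2: a read changed (input1 0->1) — executes, giving 7.
  node3: a read changed (input1 0->1) — executes, giving 1.
  node4: a read changed (node2 0->7) — executes, giving 7 — identical to its old value.
  node5: a read changed (input1 0->1; node3 0->1) — executes, giving 2.
  node6: a read changed (node3 0->1) — executes, giving -1.
  node7: a read changed (node5 0->2) — executes, giving -5.
  node8: a read changed (node7 -7->-5; node5 0->2) — executes, giving 2.
  node9: a read changed (node8 0->2) — executes, giving 7 — identical to its old value.
  node11: a read changed (node6 0->-1) — executes, giving 7 — identical to its old value.
  node13: a read changed (input1 0->1) — executes, giving 7 — identical to its old value.
  node14: dirty, but its reads are unchanged (node13 unchanged, node11 unchanged); cached 14 stands.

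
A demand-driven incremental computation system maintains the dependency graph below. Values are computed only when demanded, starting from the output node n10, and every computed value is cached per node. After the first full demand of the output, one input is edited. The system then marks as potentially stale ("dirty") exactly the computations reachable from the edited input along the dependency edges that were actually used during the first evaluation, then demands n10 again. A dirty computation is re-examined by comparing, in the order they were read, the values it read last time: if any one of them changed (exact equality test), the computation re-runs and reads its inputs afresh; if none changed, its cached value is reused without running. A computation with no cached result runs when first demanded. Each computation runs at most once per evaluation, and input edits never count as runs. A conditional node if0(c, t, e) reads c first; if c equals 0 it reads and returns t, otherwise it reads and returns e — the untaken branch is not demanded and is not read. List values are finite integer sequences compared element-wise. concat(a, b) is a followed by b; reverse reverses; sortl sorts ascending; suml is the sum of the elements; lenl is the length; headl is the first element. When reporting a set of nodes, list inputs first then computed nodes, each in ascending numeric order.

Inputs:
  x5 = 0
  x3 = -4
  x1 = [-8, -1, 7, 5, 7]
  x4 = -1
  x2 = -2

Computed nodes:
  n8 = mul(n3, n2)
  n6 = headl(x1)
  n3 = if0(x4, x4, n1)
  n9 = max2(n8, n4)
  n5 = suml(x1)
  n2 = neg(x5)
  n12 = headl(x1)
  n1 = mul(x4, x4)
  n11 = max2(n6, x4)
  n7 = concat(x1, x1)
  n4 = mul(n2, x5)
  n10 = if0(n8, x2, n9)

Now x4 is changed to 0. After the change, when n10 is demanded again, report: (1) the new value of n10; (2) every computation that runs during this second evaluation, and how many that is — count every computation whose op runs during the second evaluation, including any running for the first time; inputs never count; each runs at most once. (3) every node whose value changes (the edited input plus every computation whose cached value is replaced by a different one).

New value of n10: -2.
Computations that run: n3, n8 — 2 in total.
Values that change: x4, n3.
Key observation: a condition flipped, so demand moved to the other branch — n1 is never re-examined.

First evaluation (everything demanded from the output):
  n1 = mul(-1, -1) = 1
  n2 = neg(0) = 0
  n3 = if0(x4=-1 -> else branch n1) = 1
  n8 = mul(1, 0) = 0
  n10 = if0(n8=0 -> then branch x2) = -2

Propagation after the edit:
  n1: marked dirty but never re-examined — demand shifted away from it.
  n3: runs — x4 -1->0; result 0.
  n8: runs — n3 1->0; result 0 (same value as before).
  n10: checked — values it read are unchanged (n8 unchanged, x2 unchanged); reused cached -2 without running.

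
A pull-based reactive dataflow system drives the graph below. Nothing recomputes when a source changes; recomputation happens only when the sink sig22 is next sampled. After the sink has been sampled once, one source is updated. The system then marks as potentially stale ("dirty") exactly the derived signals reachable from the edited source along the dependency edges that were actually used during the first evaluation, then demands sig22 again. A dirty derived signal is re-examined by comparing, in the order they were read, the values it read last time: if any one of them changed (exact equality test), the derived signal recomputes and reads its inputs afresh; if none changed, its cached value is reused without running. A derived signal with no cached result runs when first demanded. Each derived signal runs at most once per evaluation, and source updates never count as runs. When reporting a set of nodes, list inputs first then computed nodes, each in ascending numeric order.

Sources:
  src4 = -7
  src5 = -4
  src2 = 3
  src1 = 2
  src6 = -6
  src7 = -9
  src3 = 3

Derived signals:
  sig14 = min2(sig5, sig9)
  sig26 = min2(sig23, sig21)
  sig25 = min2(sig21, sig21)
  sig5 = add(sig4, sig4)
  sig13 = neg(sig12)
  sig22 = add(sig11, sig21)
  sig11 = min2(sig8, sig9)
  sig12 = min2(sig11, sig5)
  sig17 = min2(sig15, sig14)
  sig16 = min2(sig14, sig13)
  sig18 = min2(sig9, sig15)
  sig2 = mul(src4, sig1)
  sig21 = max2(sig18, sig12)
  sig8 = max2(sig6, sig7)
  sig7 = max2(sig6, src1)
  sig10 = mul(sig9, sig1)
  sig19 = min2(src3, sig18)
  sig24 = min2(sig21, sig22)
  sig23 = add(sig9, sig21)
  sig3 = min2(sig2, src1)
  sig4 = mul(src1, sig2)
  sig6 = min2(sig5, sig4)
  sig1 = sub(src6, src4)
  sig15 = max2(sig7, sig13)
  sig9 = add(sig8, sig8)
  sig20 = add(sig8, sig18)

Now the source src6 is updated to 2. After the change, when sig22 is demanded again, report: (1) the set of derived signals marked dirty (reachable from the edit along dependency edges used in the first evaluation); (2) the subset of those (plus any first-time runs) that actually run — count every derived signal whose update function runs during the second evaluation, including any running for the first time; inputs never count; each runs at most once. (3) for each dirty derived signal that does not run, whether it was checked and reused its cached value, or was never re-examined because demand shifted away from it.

First evaluation (everything demanded from the output):
  sig1 = sub(-6, -7) = 1
  sig2 = mul(-7, 1) = -7
  sig4 = mul(2, -7) = -14
  sig5 = add(-14, -14) = -28
  sig6 = min2(-28, -14) = -28
  sig7 = max2(-28, 2) = 2
  sig8 = max2(-28, 2) = 2
  sig9 = add(2, 2) = 4
  sig11 = min2(2, 4) = 2
  sig12 = min2(2, -28) = -28
  sig13 = neg(-28) = 28
  sig15 = max2(2, 28) = 28
  sig18 = min2(4, 28) = 4
  sig21 = max2(4, -28) = 4
  sig22 = add(2, 4) = 6

Propagation after the edit:
  sig1: runs — src6 -6->2; result 9.
  sig2: runs — sig1 1->9; result -63.
  sig4: runs — sig2 -7->-63; result -126.
  sig5: runs — sig4 -14->-126; sig4 -14->-126; result -252.
  sig6: runs — sig5 -28->-252; sig4 -14->-126; result -252.
  sig7: runs — sig6 -28->-252; result 2 (same value as before).
  sig8: runs — sig6 -28->-252; result 2 (same value as before).
  sig9: checked — values it read are unchanged (sig8 unchanged, sig8 unchanged); reused cached 4 without running.
  sig11: checked — values it read are unchanged (sig8 unchanged, sig9 unchanged); reused cached 2 without running.
  sig12: runs — sig5 -28->-252; result -252.
  sig13: runs — sig12 -28->-252; result 252.
  sig15: runs — sig13 28->252; result 252.
  sig18: runs — sig15 28->252; result 4 (same value as before).
  sig21: runs — sig12 -28->-252; result 4 (same value as before).
  sig22: checked — values it read are unchanged (sig11 unchanged, sig21 unchanged); reused cached 6 without running.

Key observation: the cutoff stops propagation at sig9 — its inputs' values are unchanged, so it reuses its cache.

Marked dirty: sig1, sig2, sig4, sig5, sig6, sig7, sig8, sig9, sig11, sig12, sig13, sig15, sig18, sig21, sig22.
Derived signals that run: sig1, sig2, sig4, sig5, sig6, sig7, sig8, sig12, sig13, sig15, sig18, sig21 — 12 in total.
Checked but reused from cache: sig9, sig11, sig22.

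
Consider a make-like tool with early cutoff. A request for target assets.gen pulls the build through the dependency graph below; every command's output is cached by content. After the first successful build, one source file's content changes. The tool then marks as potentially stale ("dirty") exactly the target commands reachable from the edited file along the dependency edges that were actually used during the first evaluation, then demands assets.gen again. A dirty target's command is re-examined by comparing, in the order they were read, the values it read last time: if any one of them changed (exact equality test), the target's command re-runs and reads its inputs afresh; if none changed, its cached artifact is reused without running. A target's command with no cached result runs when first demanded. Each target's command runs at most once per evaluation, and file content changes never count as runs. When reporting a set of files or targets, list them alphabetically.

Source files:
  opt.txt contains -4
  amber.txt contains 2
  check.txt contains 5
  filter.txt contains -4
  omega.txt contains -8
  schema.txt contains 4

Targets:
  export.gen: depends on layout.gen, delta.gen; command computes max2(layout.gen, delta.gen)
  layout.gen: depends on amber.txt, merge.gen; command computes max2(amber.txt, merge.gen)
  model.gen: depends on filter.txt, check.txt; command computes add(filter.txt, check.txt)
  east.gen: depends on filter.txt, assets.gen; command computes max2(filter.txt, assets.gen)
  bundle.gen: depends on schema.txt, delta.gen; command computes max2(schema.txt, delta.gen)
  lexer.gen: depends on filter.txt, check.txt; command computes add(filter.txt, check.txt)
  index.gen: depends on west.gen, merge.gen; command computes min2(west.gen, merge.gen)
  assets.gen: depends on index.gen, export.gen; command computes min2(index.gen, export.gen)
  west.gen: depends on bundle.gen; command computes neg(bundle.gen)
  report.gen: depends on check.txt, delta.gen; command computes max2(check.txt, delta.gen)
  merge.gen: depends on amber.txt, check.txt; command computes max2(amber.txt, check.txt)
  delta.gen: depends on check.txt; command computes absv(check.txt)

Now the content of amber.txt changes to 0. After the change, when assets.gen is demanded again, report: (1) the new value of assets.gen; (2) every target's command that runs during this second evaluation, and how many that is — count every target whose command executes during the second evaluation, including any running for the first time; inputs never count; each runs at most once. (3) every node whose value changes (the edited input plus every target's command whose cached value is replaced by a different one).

Demanding assets.gen again yields -5.
2 target commands run: layout.gen, merge.gen.
The nodes whose values change: amber.txt.
Note where the cutoff bites: index.gen is checked, finds nothing changed, and keeps its cache.

First demand of the output computes:
  delta.gen = absv(5) = 5
  bundle.gen = max2(4, 5) = 5
  merge.gen = max2(2, 5) = 5
  layout.gen = max2(2, 5) = 5
  export.gen = max2(5, 5) = 5
  west.gen = neg(5) = -5
  index.gen = min2(-5, 5) = -5
  assets.gen = min2(-5, 5) = -5

After the edit, cleaning proceeds:
  merge.gen: a read changed (amber.txt 2->0) — executes, giving 5 — identical to its old value.
  index.gen: dirty, but its reads are unchanged (west.gen unchanged, merge.gen unchanged); cached -5 stands.
  layout.gen: a read changed (amber.txt 2->0) — executes, giving 5 — identical to its old value.
  export.gen: dirty, but its reads are unchanged (layout.gen unchanged, delta.gen unchanged); cached 5 stands.
  assets.gen: dirty, but its reads are unchanged (index.gen unchanged, export.gen unchanged); cached -5 stands.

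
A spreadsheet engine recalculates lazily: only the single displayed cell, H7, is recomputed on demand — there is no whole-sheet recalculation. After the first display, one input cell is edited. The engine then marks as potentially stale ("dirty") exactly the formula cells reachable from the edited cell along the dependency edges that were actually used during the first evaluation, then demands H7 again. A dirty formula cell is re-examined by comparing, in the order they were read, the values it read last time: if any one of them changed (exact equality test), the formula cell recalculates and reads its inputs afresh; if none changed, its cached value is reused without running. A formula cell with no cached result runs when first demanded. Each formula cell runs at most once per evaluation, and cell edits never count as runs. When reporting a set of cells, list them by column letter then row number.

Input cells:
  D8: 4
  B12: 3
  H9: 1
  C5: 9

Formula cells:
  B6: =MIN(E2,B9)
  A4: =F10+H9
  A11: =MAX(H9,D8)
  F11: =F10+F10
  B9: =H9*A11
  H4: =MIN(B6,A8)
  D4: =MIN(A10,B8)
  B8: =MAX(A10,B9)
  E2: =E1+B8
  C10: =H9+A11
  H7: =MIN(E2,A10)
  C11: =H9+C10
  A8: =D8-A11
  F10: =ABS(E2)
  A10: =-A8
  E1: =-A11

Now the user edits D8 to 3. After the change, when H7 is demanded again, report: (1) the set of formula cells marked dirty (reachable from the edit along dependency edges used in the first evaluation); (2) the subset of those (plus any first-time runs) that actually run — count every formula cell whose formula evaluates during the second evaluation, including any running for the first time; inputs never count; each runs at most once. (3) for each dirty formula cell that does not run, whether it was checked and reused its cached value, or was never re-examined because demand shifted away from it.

First evaluation (everything demanded from the output):
  A11 = MAX(1, 4) = 4
  A8 = 4 - 4 = 0
  A10 = -(0) = 0
  B9 = 1 * 4 = 4
  B8 = MAX(0, 4) = 4
  E1 = -(4) = -4
  E2 = -4 + 4 = 0
  H7 = MIN(0, 0) = 0

Propagation after the edit:
  A11: runs — D8 4->3; result 3.
  A8: runs — D8 4->3; A11 4->3; result 0 (same value as before).
  A10: checked — values it read are unchanged (A8 unchanged); reused cached 0 without running.
  B9: runs — A11 4->3; result 3.
  B8: runs — B9 4->3; result 3.
  E1: runs — A11 4->3; result -3.
  E2: runs — E1 -4->-3; B8 4->3; result 0 (same value as before).
  H7: checked — values it read are unchanged (E2 unchanged, A10 unchanged); reused cached 0 without running.

Key observation: the cutoff stops propagation at A10 — its inputs' values are unchanged, so it reuses its cache.

Marked dirty: A8, A10, A11, B8, B9, E1, E2, H7.
Formula cells that run: A8, A11, B8, B9, E1, E2 — 6 in total.
Checked but reused from cache: A10, H7.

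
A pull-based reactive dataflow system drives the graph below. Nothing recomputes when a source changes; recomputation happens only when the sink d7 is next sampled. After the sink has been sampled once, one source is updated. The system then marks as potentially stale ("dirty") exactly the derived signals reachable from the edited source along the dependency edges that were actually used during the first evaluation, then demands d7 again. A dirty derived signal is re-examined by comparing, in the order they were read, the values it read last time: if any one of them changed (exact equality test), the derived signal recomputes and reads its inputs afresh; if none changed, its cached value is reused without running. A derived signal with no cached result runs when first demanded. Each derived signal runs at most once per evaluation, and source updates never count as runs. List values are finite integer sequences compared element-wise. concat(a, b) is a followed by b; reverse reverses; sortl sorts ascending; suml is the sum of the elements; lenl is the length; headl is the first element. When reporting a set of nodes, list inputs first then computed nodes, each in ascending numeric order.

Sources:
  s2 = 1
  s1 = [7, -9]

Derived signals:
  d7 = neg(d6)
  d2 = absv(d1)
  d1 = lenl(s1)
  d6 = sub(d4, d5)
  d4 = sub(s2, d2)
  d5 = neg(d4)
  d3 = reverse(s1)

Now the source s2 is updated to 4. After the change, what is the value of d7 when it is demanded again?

First evaluation (everything demanded from the output):
  d1 = lenl([7, -9]) = 2
  d2 = absv(2) = 2
  d4 = sub(1, 2) = -1
  d5 = neg(-1) = 1
  d6 = sub(-1, 1) = -2
  d7 = neg(-2) = 2

Propagation after the edit:
  d4: runs — s2 1->4; result 2.
  d5: runs — d4 -1->2; result -2.
  d6: runs — d4 -1->2; d5 1->-2; result 4.
  d7: runs — d6 -2->4; result -4.

New value of d7: -4.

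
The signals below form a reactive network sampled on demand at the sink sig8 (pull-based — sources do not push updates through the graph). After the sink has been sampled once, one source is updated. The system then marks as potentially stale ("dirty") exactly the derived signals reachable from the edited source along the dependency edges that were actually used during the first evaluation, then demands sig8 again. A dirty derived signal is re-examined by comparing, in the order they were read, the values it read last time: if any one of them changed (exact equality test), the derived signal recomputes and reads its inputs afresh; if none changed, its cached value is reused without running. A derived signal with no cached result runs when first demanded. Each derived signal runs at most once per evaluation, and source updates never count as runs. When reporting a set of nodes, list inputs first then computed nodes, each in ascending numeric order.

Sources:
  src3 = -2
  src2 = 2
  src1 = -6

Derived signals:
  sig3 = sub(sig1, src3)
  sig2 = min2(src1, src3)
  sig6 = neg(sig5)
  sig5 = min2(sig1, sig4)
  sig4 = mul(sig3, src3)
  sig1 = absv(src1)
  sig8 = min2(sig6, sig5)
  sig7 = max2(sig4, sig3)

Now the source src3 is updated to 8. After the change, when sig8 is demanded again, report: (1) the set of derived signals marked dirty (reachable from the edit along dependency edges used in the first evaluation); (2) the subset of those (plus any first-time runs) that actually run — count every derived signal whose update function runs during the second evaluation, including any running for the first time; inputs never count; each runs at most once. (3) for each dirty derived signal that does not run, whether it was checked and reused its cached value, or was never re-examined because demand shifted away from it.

Dirty set: sig3, sig4, sig5, sig6, sig8.
Run set: sig3, sig4 (2 run).
Re-examined without running (cache reused): sig5, sig6, sig8.
The important point: sig4 recomputes to an identical value, and the output ends up unchanged.

Initial pass — values computed on the first demand:
  sig1 = absv(-6) = 6
  sig3 = sub(6, -2) = 8
  sig4 = mul(8, -2) = -16
  sig5 = min2(6, -16) = -16
  sig6 = neg(-16) = 16
  sig8 = min2(16, -16) = -16

Second demand — change propagation:
  sig3: re-runs because src3 -2->8; new result -2.
  sig4: re-runs because sig3 8->-2; src3 -2->8; new result -16 (unchanged).
  sig5: re-examined; everything it read last time is the same (sig1 unchanged, sig4 unchanged) — cache -16 kept, no run.
  sig6: re-examined; everything it read last time is the same (sig5 unchanged) — cache 16 kept, no run.
  sig8: re-examined; everything it read last time is the same (sig6 unchanged, sig5 unchanged) — cache -16 kept, no run.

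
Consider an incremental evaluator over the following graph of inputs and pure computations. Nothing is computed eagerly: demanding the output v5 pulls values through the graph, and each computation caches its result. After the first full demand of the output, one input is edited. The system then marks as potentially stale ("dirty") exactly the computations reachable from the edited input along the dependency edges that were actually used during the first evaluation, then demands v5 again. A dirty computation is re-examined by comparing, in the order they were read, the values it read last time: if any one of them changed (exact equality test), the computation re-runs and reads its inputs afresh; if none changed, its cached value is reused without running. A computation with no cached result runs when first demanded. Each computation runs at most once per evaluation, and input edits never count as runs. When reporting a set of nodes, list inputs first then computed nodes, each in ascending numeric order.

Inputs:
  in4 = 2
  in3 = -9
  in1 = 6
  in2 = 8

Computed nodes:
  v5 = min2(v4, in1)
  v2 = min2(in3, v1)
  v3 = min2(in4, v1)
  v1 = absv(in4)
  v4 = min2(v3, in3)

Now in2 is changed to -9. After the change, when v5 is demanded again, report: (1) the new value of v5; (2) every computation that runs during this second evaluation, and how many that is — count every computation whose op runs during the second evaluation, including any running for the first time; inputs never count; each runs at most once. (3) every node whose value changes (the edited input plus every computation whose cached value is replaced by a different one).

v5 now evaluates to -9.
Run set: none (0 run).
Changed values: in2.
The important point: nothing the output needs ever reads in2, so the edit is invisible to it.

Initial pass — values computed on the first demand:
  v1 = absv(2) = 2
  v3 = min2(2, 2) = 2
  v4 = min2(2, -9) = -9
  v5 = min2(-9, 6) = -9

Second demand — change propagation:
  no demanded computation ever read in2, so the edit dirties nothing and nothing runs.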